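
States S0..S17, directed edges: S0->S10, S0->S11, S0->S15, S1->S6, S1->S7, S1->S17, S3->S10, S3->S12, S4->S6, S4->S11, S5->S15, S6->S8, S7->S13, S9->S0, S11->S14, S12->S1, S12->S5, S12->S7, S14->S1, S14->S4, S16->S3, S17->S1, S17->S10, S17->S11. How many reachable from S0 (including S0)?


BFS from S0:
  layer 0: {S0}
  layer 1: {S10, S11, S15}
  layer 2: {S14}
  layer 3: {S1, S4}
  layer 4: {S6, S7, S17}
  layer 5: {S8, S13}
Reachable set: {S0, S1, S4, S6, S7, S8, S10, S11, S13, S14, S15, S17}
Count = 12

12


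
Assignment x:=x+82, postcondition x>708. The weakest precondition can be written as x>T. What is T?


Formula: wp(x:=E, P) = P[E/x] (substitute E for x in postcondition)
Step 1: Postcondition: x>708
Step 2: Substitute x+82 for x: x+82>708
Step 3: Solve for x: x > 708-82 = 626

626


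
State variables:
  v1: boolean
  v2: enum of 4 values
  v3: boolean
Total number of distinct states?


State space = product of domain sizes of all variables.
Domain sizes:
  v1 (boolean): 2
  v2 (enum of 4 values): 4
  v3 (boolean): 2
Product = 2 * 4 * 2 = 16

16


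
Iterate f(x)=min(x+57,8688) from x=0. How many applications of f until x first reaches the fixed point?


Step 1: x=0, cap=8688, increment=57
Step 2: x grows by 57 each step until capped at 8688; fixed point is x=8688
Step 3: iterations = ceil(8688/57) = 153

153


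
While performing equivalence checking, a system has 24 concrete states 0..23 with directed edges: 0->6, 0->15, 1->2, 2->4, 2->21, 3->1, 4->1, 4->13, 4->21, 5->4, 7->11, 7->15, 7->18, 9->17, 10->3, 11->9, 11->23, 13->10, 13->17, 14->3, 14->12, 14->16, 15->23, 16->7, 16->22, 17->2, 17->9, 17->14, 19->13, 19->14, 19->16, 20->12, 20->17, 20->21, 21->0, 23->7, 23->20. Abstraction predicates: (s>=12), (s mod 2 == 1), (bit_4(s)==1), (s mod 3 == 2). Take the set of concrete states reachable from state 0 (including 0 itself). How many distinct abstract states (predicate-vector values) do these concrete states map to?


BFS from 0:
Concrete reachable: {0, 1, 2, 3, 4, 6, 7, 9, 10, 11, 12, 13, 14, 15, 16, 17, 18, 20, 21, 22, 23}
Abstract via predicates (s>=12), (s mod 2 == 1), (bit_4(s)==1), (s mod 3 == 2):
  (0,0,0,0) <- {0, 4, 6, 10}
  (0,0,0,1) <- {2}
  (0,1,0,0) <- {1, 3, 7, 9}
  (0,1,0,1) <- {11}
  (1,0,0,0) <- {12}
  (1,0,0,1) <- {14}
  (1,0,1,0) <- {16, 18, 22}
  (1,0,1,1) <- {20}
  (1,1,0,0) <- {13, 15}
  (1,1,1,0) <- {21}
  (1,1,1,1) <- {17, 23}
Distinct abstract states = 11

11


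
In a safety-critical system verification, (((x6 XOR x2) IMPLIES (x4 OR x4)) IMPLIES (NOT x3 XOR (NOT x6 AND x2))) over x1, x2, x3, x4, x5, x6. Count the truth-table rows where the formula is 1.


Formula: (((x6 XOR x2) IMPLIES (x4 OR x4)) IMPLIES (NOT x3 XOR (NOT x6 AND x2))) over 6 vars (64 rows)
Evaluate each row (x1, x2, x3, x4, x5, x6 as bits, MSB first):
  row 0 [000000]: (((0 XOR 0) IMPLIES (0 OR 0)) IMPLIES (NOT 0 XOR (NOT 0 AND 0))) -> 1
  row 1 [000001]: (((1 XOR 0) IMPLIES (0 OR 0)) IMPLIES (NOT 0 XOR (NOT 1 AND 0))) -> 1
  row 2 [000010]: (((0 XOR 0) IMPLIES (0 OR 0)) IMPLIES (NOT 0 XOR (NOT 0 AND 0))) -> 1
  row 3 [000011]: (((1 XOR 0) IMPLIES (0 OR 0)) IMPLIES (NOT 0 XOR (NOT 1 AND 0))) -> 1
  row 4 [000100]: (((0 XOR 0) IMPLIES (1 OR 1)) IMPLIES (NOT 0 XOR (NOT 0 AND 0))) -> 1
  (every remaining row is evaluated the same way; all 64 results are listed next)
Full result column, 8 rows per line (x1,x2,x3 fixed per line; x4,x5,x6 runs 000..111 left to right):
  rows 0-7 [x1,x2,x3=000]: 11111111  (ones: 8)
  rows 8-15 [x1,x2,x3=001]: 01010000  (ones: 2)
  rows 16-23 [x1,x2,x3=010]: 11110101  (ones: 6)
  rows 24-31 [x1,x2,x3=011]: 10101010  (ones: 4)
  rows 32-39 [x1,x2,x3=100]: 11111111  (ones: 8)
  rows 40-47 [x1,x2,x3=101]: 01010000  (ones: 2)
  rows 48-55 [x1,x2,x3=110]: 11110101  (ones: 6)
  rows 56-63 [x1,x2,x3=111]: 10101010  (ones: 4)
Count of 1-rows = 8+2+6+4+8+2+6+4 = 40

40


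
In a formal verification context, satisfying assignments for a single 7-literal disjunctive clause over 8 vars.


Step 1: Total=2^8=256
Step 2: Unsat when all 7 false: 2^1=2
Step 3: Sat=256-2=254

254


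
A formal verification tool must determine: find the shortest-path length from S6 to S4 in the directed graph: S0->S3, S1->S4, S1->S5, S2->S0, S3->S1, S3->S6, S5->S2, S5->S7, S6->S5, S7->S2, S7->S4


BFS layer-by-layer from S6:
  dist 0: {S6}
  dist 1: {S5}
  dist 2: {S2, S7}
  dist 3: {S0, S4}
  -> S4 reached at distance 3
Shortest path length = 3

3


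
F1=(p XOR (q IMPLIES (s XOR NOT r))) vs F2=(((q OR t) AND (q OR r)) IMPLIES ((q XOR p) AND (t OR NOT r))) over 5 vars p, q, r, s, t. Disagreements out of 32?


F1 = (p XOR (q IMPLIES (s XOR NOT r)))
F2 = (((q OR t) AND (q OR r)) IMPLIES ((q XOR p) AND (t OR NOT r)))
Evaluate both on each of 32 rows (bits = p,q,r,s,t):
  row 0 [00000]: F1=1 F2=1 -> 0
  row 1 [00001]: F1=1 F2=1 -> 0
  row 2 [00010]: F1=1 F2=1 -> 0
  row 3 [00011]: F1=1 F2=1 -> 0
  row 4 [00100]: F1=1 F2=1 -> 0
  row 5 [00101]: F1=1 F2=0 (differ) -> 1
  row 6 [00110]: F1=1 F2=1 -> 0
  row 7 [00111]: F1=1 F2=0 (differ) -> 1
  row 8 [01000]: F1=1 F2=1 -> 0
  row 9 [01001]: F1=1 F2=1 -> 0
  row 10 [01010]: F1=0 F2=1 (differ) -> 1
  row 11 [01011]: F1=0 F2=1 (differ) -> 1
  row 12 [01100]: F1=0 F2=0 -> 0
  row 13 [01101]: F1=0 F2=1 (differ) -> 1
  row 14 [01110]: F1=1 F2=0 (differ) -> 1
  row 15 [01111]: F1=1 F2=1 -> 0
  row 16 [10000]: F1=0 F2=1 (differ) -> 1
  row 17 [10001]: F1=0 F2=1 (differ) -> 1
  row 18 [10010]: F1=0 F2=1 (differ) -> 1
  row 19 [10011]: F1=0 F2=1 (differ) -> 1
  row 20 [10100]: F1=0 F2=1 (differ) -> 1
  row 21 [10101]: F1=0 F2=1 (differ) -> 1
  row 22 [10110]: F1=0 F2=1 (differ) -> 1
  row 23 [10111]: F1=0 F2=1 (differ) -> 1
  row 24 [11000]: F1=0 F2=0 -> 0
  row 25 [11001]: F1=0 F2=0 -> 0
  row 26 [11010]: F1=1 F2=0 (differ) -> 1
  row 27 [11011]: F1=1 F2=0 (differ) -> 1
  row 28 [11100]: F1=1 F2=0 (differ) -> 1
  row 29 [11101]: F1=1 F2=0 (differ) -> 1
  row 30 [11110]: F1=0 F2=0 -> 0
  row 31 [11111]: F1=0 F2=0 -> 0
Full result column, 8 rows per line (p,q fixed per line; r,s,t runs 000..111 left to right):
  rows 0-7 [p,q=00]: 00000101  (ones: 2)
  rows 8-15 [p,q=01]: 00110110  (ones: 4)
  rows 16-23 [p,q=10]: 11111111  (ones: 8)
  rows 24-31 [p,q=11]: 00111100  (ones: 4)
Disagreements = 2+4+8+4 = 18

18


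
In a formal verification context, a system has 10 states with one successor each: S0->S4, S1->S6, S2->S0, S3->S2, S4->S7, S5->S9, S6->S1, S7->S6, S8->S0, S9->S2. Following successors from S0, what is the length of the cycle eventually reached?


Trace from S0 until a state repeats:
  S0 -> S4 -> S7 -> S6 -> S1 -> S6
S6 first seen at step 3, revisited at step 5.
Cycle length = 5 - 3 = 2

2


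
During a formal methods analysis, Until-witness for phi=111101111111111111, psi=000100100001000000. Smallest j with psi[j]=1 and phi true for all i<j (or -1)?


(phi U psi) at 0: need smallest j with psi[j]=1 and phi[i]=1 for all i in [0,j).
Scan from step 0:
  step 0: phi=1, psi=0 -> continue
  step 1: phi=1, psi=0 -> continue
  step 2: phi=1, psi=0 -> continue
  step 3: psi=1 and phi held for [0,3) -> witness found
Witness step = 3

3


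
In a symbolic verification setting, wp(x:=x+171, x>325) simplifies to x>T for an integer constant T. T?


Formula: wp(x:=E, P) = P[E/x] (substitute E for x in postcondition)
Step 1: Postcondition: x>325
Step 2: Substitute x+171 for x: x+171>325
Step 3: Solve for x: x > 325-171 = 154

154


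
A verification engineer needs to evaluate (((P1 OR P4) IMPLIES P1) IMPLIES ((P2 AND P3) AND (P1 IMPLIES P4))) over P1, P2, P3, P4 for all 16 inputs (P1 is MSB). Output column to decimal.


Formula: (((P1 OR P4) IMPLIES P1) IMPLIES ((P2 AND P3) AND (P1 IMPLIES P4))) over P1, P2, P3, P4 (16 rows)
Evaluate each row (bits = P1,P2,P3,P4, MSB first):
  row 0 [0000]: (((0 OR 0) IMPLIES 0) IMPLIES ((0 AND 0) AND (0 IMPLIES 0))) -> 0
  row 1 [0001]: (((0 OR 1) IMPLIES 0) IMPLIES ((0 AND 0) AND (0 IMPLIES 1))) -> 1
  row 2 [0010]: (((0 OR 0) IMPLIES 0) IMPLIES ((0 AND 1) AND (0 IMPLIES 0))) -> 0
  row 3 [0011]: (((0 OR 1) IMPLIES 0) IMPLIES ((0 AND 1) AND (0 IMPLIES 1))) -> 1
  row 4 [0100]: (((0 OR 0) IMPLIES 0) IMPLIES ((1 AND 0) AND (0 IMPLIES 0))) -> 0
  row 5 [0101]: (((0 OR 1) IMPLIES 0) IMPLIES ((1 AND 0) AND (0 IMPLIES 1))) -> 1
  row 6 [0110]: (((0 OR 0) IMPLIES 0) IMPLIES ((1 AND 1) AND (0 IMPLIES 0))) -> 1
  row 7 [0111]: (((0 OR 1) IMPLIES 0) IMPLIES ((1 AND 1) AND (0 IMPLIES 1))) -> 1
  row 8 [1000]: (((1 OR 0) IMPLIES 1) IMPLIES ((0 AND 0) AND (1 IMPLIES 0))) -> 0
  row 9 [1001]: (((1 OR 1) IMPLIES 1) IMPLIES ((0 AND 0) AND (1 IMPLIES 1))) -> 0
  row 10 [1010]: (((1 OR 0) IMPLIES 1) IMPLIES ((0 AND 1) AND (1 IMPLIES 0))) -> 0
  row 11 [1011]: (((1 OR 1) IMPLIES 1) IMPLIES ((0 AND 1) AND (1 IMPLIES 1))) -> 0
  row 12 [1100]: (((1 OR 0) IMPLIES 1) IMPLIES ((1 AND 0) AND (1 IMPLIES 0))) -> 0
  row 13 [1101]: (((1 OR 1) IMPLIES 1) IMPLIES ((1 AND 0) AND (1 IMPLIES 1))) -> 0
  row 14 [1110]: (((1 OR 0) IMPLIES 1) IMPLIES ((1 AND 1) AND (1 IMPLIES 0))) -> 0
  row 15 [1111]: (((1 OR 1) IMPLIES 1) IMPLIES ((1 AND 1) AND (1 IMPLIES 1))) -> 1
Full result column, 4 rows per line (P1,P2 fixed per line; P3,P4 runs 00..11 left to right):
  rows 0-3 [P1,P2=00]: 0101  = hex 5
  rows 4-7 [P1,P2=01]: 0111  = hex 7
  rows 8-11 [P1,P2=10]: 0000  = hex 0
  rows 12-15 [P1,P2=11]: 0001  = hex 1
Output column (row 0 .. row 15) = 0101011100000001
Output column grouped in 4s = 0101 0111 0000 0001 = 0x5701
Convert to decimal digit by digit (value = value*16 + digit):
  5 -> 5
  5*16 + 7 = 87
  87*16 + 0 = 1392
  1392*16 + 1 = 22273
Decimal = 22273

22273


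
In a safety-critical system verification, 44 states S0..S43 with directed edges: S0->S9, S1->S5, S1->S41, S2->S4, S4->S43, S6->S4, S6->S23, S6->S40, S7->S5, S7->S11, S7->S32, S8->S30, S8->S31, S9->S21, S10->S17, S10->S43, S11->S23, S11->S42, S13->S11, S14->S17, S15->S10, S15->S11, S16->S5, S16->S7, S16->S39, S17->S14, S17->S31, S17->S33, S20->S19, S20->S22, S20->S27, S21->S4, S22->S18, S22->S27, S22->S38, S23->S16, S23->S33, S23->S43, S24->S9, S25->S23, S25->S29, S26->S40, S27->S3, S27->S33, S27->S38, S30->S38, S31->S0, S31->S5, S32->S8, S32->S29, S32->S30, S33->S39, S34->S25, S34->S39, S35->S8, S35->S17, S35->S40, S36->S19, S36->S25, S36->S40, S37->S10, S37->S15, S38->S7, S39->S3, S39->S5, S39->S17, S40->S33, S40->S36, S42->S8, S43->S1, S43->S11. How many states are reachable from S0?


BFS from S0:
  layer 0: {S0}
  layer 1: {S9}
  layer 2: {S21}
  layer 3: {S4}
  layer 4: {S43}
  layer 5: {S1, S11}
  layer 6: {S5, S23, S41, S42}
  layer 7: {S8, S16, S33}
  layer 8: {S7, S30, S31, S39}
  layer 9: {S3, S17, S32, S38}
  layer 10: {S14, S29}
Reachable set: {S0, S1, S3, S4, S5, S7, S8, S9, S11, S14, S16, S17, S21, S23, S29, S30, S31, S32, S33, S38, S39, S41, S42, S43}
Count = 24

24


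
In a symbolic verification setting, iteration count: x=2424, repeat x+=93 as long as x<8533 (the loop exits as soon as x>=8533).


Step 1: x goes from 2424 toward 8533 by 93; the body runs while x<8533, so iterations = ceil((bound-start)/step)
Step 2: Distance=6109
Step 3: ceil(6109/93)=66

66


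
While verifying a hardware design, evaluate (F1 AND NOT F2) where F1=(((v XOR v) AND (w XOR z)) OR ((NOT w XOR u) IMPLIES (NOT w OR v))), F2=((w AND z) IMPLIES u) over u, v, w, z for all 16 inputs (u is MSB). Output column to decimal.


F1 = (((v XOR v) AND (w XOR z)) OR ((NOT w XOR u) IMPLIES (NOT w OR v)))
F2 = ((w AND z) IMPLIES u)
Counterexample to F1=>F2 is where F1=1 and F2=0.
Evaluate each row (bits = u,v,w,z, MSB first):
  row 0 [0000]: F1=1 F2=1 -> F1&~F2 -> 0
  row 1 [0001]: F1=1 F2=1 -> F1&~F2 -> 0
  row 2 [0010]: F1=1 F2=1 -> F1&~F2 -> 0
  row 3 [0011]: F1=1 F2=0 -> F1&~F2 -> 1
  row 4 [0100]: F1=1 F2=1 -> F1&~F2 -> 0
  row 5 [0101]: F1=1 F2=1 -> F1&~F2 -> 0
  row 6 [0110]: F1=1 F2=1 -> F1&~F2 -> 0
  row 7 [0111]: F1=1 F2=0 -> F1&~F2 -> 1
  row 8 [1000]: F1=1 F2=1 -> F1&~F2 -> 0
  row 9 [1001]: F1=1 F2=1 -> F1&~F2 -> 0
  row 10 [1010]: F1=0 F2=1 -> F1&~F2 -> 0
  row 11 [1011]: F1=0 F2=1 -> F1&~F2 -> 0
  row 12 [1100]: F1=1 F2=1 -> F1&~F2 -> 0
  row 13 [1101]: F1=1 F2=1 -> F1&~F2 -> 0
  row 14 [1110]: F1=1 F2=1 -> F1&~F2 -> 0
  row 15 [1111]: F1=1 F2=1 -> F1&~F2 -> 0
Full result column, 4 rows per line (u,v fixed per line; w,z runs 00..11 left to right):
  rows 0-3 [u,v=00]: 0001  = hex 1
  rows 4-7 [u,v=01]: 0001  = hex 1
  rows 8-11 [u,v=10]: 0000  = hex 0
  rows 12-15 [u,v=11]: 0000  = hex 0
Counterexample vector (row 0 .. row 15) = 0001000100000000
Output column grouped in 4s = 0001 0001 0000 0000 = 0x1100
Convert to decimal digit by digit (value = value*16 + digit):
  1 -> 1
  1*16 + 1 = 17
  17*16 + 0 = 272
  272*16 + 0 = 4352
Decimal = 4352

4352


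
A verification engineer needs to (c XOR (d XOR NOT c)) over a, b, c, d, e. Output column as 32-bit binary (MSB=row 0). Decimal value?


Formula: (c XOR (d XOR NOT c)) over a, b, c, d, e (32 rows)
Evaluate each row (bits = a,b,c,d,e, MSB first):
  row 0 [00000]: (0 XOR (0 XOR NOT 0)) -> 1
  row 1 [00001]: (0 XOR (0 XOR NOT 0)) -> 1
  row 2 [00010]: (0 XOR (1 XOR NOT 0)) -> 0
  row 3 [00011]: (0 XOR (1 XOR NOT 0)) -> 0
  row 4 [00100]: (1 XOR (0 XOR NOT 1)) -> 1
  row 5 [00101]: (1 XOR (0 XOR NOT 1)) -> 1
  row 6 [00110]: (1 XOR (1 XOR NOT 1)) -> 0
  row 7 [00111]: (1 XOR (1 XOR NOT 1)) -> 0
  row 8 [01000]: (0 XOR (0 XOR NOT 0)) -> 1
  row 9 [01001]: (0 XOR (0 XOR NOT 0)) -> 1
  row 10 [01010]: (0 XOR (1 XOR NOT 0)) -> 0
  row 11 [01011]: (0 XOR (1 XOR NOT 0)) -> 0
  row 12 [01100]: (1 XOR (0 XOR NOT 1)) -> 1
  row 13 [01101]: (1 XOR (0 XOR NOT 1)) -> 1
  row 14 [01110]: (1 XOR (1 XOR NOT 1)) -> 0
  row 15 [01111]: (1 XOR (1 XOR NOT 1)) -> 0
  row 16 [10000]: (0 XOR (0 XOR NOT 0)) -> 1
  row 17 [10001]: (0 XOR (0 XOR NOT 0)) -> 1
  row 18 [10010]: (0 XOR (1 XOR NOT 0)) -> 0
  row 19 [10011]: (0 XOR (1 XOR NOT 0)) -> 0
  row 20 [10100]: (1 XOR (0 XOR NOT 1)) -> 1
  row 21 [10101]: (1 XOR (0 XOR NOT 1)) -> 1
  row 22 [10110]: (1 XOR (1 XOR NOT 1)) -> 0
  row 23 [10111]: (1 XOR (1 XOR NOT 1)) -> 0
  row 24 [11000]: (0 XOR (0 XOR NOT 0)) -> 1
  row 25 [11001]: (0 XOR (0 XOR NOT 0)) -> 1
  row 26 [11010]: (0 XOR (1 XOR NOT 0)) -> 0
  row 27 [11011]: (0 XOR (1 XOR NOT 0)) -> 0
  row 28 [11100]: (1 XOR (0 XOR NOT 1)) -> 1
  row 29 [11101]: (1 XOR (0 XOR NOT 1)) -> 1
  row 30 [11110]: (1 XOR (1 XOR NOT 1)) -> 0
  row 31 [11111]: (1 XOR (1 XOR NOT 1)) -> 0
Full result column, 4 rows per line (a,b,c fixed per line; d,e runs 00..11 left to right):
  rows 0-3 [a,b,c=000]: 1100  = hex C
  rows 4-7 [a,b,c=001]: 1100  = hex C
  rows 8-11 [a,b,c=010]: 1100  = hex C
  rows 12-15 [a,b,c=011]: 1100  = hex C
  rows 16-19 [a,b,c=100]: 1100  = hex C
  rows 20-23 [a,b,c=101]: 1100  = hex C
  rows 24-27 [a,b,c=110]: 1100  = hex C
  rows 28-31 [a,b,c=111]: 1100  = hex C
Output column (row 0 .. row 31) = 11001100110011001100110011001100
Output column grouped in 4s = 1100 1100 1100 1100 1100 1100 1100 1100 = 0xCCCCCCCC
Convert to decimal digit by digit (value = value*16 + digit):
  C -> 12
  12*16 + 12 (C) = 204
  204*16 + 12 (C) = 3276
  3276*16 + 12 (C) = 52428
  52428*16 + 12 (C) = 838860
  838860*16 + 12 (C) = 13421772
  13421772*16 + 12 (C) = 214748364
  214748364*16 + 12 (C) = 3435973836
Decimal = 3435973836

3435973836


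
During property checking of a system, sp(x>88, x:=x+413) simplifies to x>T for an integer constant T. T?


Formula: sp(P, x:=E) = exists old_x. (x = E[old_x/x]) AND P[old_x/x] (old_x is the value of x before the assignment; eliminate old_x by solving x = E[old_x/x] for old_x)
Step 1: Precondition P: x>88, i.e. old_x > 88
Step 2: Assignment gives x = old_x + 413, so old_x = x - 413
Step 3: Substitute into P: x - 413 > 88
Step 4: Simplify: x > 88+413 = 501

501


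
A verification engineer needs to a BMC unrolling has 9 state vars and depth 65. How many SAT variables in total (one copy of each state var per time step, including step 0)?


BMC unrolls to depth k, creating one copy of each state var for steps 0..k.
Step count = 65 + 1 = 66 (steps 0 through 65)
Vars per step = 9
Total = 9 * 66 = 594

594


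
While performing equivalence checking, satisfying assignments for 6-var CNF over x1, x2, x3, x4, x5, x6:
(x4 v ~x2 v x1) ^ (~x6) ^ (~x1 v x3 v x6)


CNF with 3 clauses over 6 vars (64 assignments).
An assignment satisfies CNF iff every clause has >=1 true literal.
Check each row (bits = x1,x2,x3,x4,x5,x6; clause T/F shown):
  row 0 [000000]: clauses=TTT -> 1
  row 1 [000001]: clauses=TFT -> 0
  row 2 [000010]: clauses=TTT -> 1
  row 3 [000011]: clauses=TFT -> 0
  row 4 [000100]: clauses=TTT -> 1
  (every remaining row is evaluated the same way; all 64 results are listed next)
Full result column, 8 rows per line (x1,x2,x3 fixed per line; x4,x5,x6 runs 000..111 left to right):
  rows 0-7 [x1,x2,x3=000]: 10101010  (ones: 4)
  rows 8-15 [x1,x2,x3=001]: 10101010  (ones: 4)
  rows 16-23 [x1,x2,x3=010]: 00001010  (ones: 2)
  rows 24-31 [x1,x2,x3=011]: 00001010  (ones: 2)
  rows 32-39 [x1,x2,x3=100]: 00000000  (ones: 0)
  rows 40-47 [x1,x2,x3=101]: 10101010  (ones: 4)
  rows 48-55 [x1,x2,x3=110]: 00000000  (ones: 0)
  rows 56-63 [x1,x2,x3=111]: 10101010  (ones: 4)
Satisfying assignments = 4+4+2+2+0+4+0+4 = 20

20


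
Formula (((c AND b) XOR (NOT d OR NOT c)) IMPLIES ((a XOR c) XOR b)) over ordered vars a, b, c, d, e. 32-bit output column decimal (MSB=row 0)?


Formula: (((c AND b) XOR (NOT d OR NOT c)) IMPLIES ((a XOR c) XOR b)) over a, b, c, d, e (32 rows)
Evaluate each row (bits = a,b,c,d,e, MSB first):
  row 0 [00000]: (((0 AND 0) XOR (NOT 0 OR NOT 0)) IMPLIES ((0 XOR 0) XOR 0)) -> 0
  row 1 [00001]: (((0 AND 0) XOR (NOT 0 OR NOT 0)) IMPLIES ((0 XOR 0) XOR 0)) -> 0
  row 2 [00010]: (((0 AND 0) XOR (NOT 1 OR NOT 0)) IMPLIES ((0 XOR 0) XOR 0)) -> 0
  row 3 [00011]: (((0 AND 0) XOR (NOT 1 OR NOT 0)) IMPLIES ((0 XOR 0) XOR 0)) -> 0
  row 4 [00100]: (((1 AND 0) XOR (NOT 0 OR NOT 1)) IMPLIES ((0 XOR 1) XOR 0)) -> 1
  row 5 [00101]: (((1 AND 0) XOR (NOT 0 OR NOT 1)) IMPLIES ((0 XOR 1) XOR 0)) -> 1
  row 6 [00110]: (((1 AND 0) XOR (NOT 1 OR NOT 1)) IMPLIES ((0 XOR 1) XOR 0)) -> 1
  row 7 [00111]: (((1 AND 0) XOR (NOT 1 OR NOT 1)) IMPLIES ((0 XOR 1) XOR 0)) -> 1
  row 8 [01000]: (((0 AND 1) XOR (NOT 0 OR NOT 0)) IMPLIES ((0 XOR 0) XOR 1)) -> 1
  row 9 [01001]: (((0 AND 1) XOR (NOT 0 OR NOT 0)) IMPLIES ((0 XOR 0) XOR 1)) -> 1
  row 10 [01010]: (((0 AND 1) XOR (NOT 1 OR NOT 0)) IMPLIES ((0 XOR 0) XOR 1)) -> 1
  row 11 [01011]: (((0 AND 1) XOR (NOT 1 OR NOT 0)) IMPLIES ((0 XOR 0) XOR 1)) -> 1
  row 12 [01100]: (((1 AND 1) XOR (NOT 0 OR NOT 1)) IMPLIES ((0 XOR 1) XOR 1)) -> 1
  row 13 [01101]: (((1 AND 1) XOR (NOT 0 OR NOT 1)) IMPLIES ((0 XOR 1) XOR 1)) -> 1
  row 14 [01110]: (((1 AND 1) XOR (NOT 1 OR NOT 1)) IMPLIES ((0 XOR 1) XOR 1)) -> 0
  row 15 [01111]: (((1 AND 1) XOR (NOT 1 OR NOT 1)) IMPLIES ((0 XOR 1) XOR 1)) -> 0
  row 16 [10000]: (((0 AND 0) XOR (NOT 0 OR NOT 0)) IMPLIES ((1 XOR 0) XOR 0)) -> 1
  row 17 [10001]: (((0 AND 0) XOR (NOT 0 OR NOT 0)) IMPLIES ((1 XOR 0) XOR 0)) -> 1
  row 18 [10010]: (((0 AND 0) XOR (NOT 1 OR NOT 0)) IMPLIES ((1 XOR 0) XOR 0)) -> 1
  row 19 [10011]: (((0 AND 0) XOR (NOT 1 OR NOT 0)) IMPLIES ((1 XOR 0) XOR 0)) -> 1
  row 20 [10100]: (((1 AND 0) XOR (NOT 0 OR NOT 1)) IMPLIES ((1 XOR 1) XOR 0)) -> 0
  row 21 [10101]: (((1 AND 0) XOR (NOT 0 OR NOT 1)) IMPLIES ((1 XOR 1) XOR 0)) -> 0
  row 22 [10110]: (((1 AND 0) XOR (NOT 1 OR NOT 1)) IMPLIES ((1 XOR 1) XOR 0)) -> 1
  row 23 [10111]: (((1 AND 0) XOR (NOT 1 OR NOT 1)) IMPLIES ((1 XOR 1) XOR 0)) -> 1
  row 24 [11000]: (((0 AND 1) XOR (NOT 0 OR NOT 0)) IMPLIES ((1 XOR 0) XOR 1)) -> 0
  row 25 [11001]: (((0 AND 1) XOR (NOT 0 OR NOT 0)) IMPLIES ((1 XOR 0) XOR 1)) -> 0
  row 26 [11010]: (((0 AND 1) XOR (NOT 1 OR NOT 0)) IMPLIES ((1 XOR 0) XOR 1)) -> 0
  row 27 [11011]: (((0 AND 1) XOR (NOT 1 OR NOT 0)) IMPLIES ((1 XOR 0) XOR 1)) -> 0
  row 28 [11100]: (((1 AND 1) XOR (NOT 0 OR NOT 1)) IMPLIES ((1 XOR 1) XOR 1)) -> 1
  row 29 [11101]: (((1 AND 1) XOR (NOT 0 OR NOT 1)) IMPLIES ((1 XOR 1) XOR 1)) -> 1
  row 30 [11110]: (((1 AND 1) XOR (NOT 1 OR NOT 1)) IMPLIES ((1 XOR 1) XOR 1)) -> 1
  row 31 [11111]: (((1 AND 1) XOR (NOT 1 OR NOT 1)) IMPLIES ((1 XOR 1) XOR 1)) -> 1
Full result column, 4 rows per line (a,b,c fixed per line; d,e runs 00..11 left to right):
  rows 0-3 [a,b,c=000]: 0000  = hex 0
  rows 4-7 [a,b,c=001]: 1111  = hex F
  rows 8-11 [a,b,c=010]: 1111  = hex F
  rows 12-15 [a,b,c=011]: 1100  = hex C
  rows 16-19 [a,b,c=100]: 1111  = hex F
  rows 20-23 [a,b,c=101]: 0011  = hex 3
  rows 24-27 [a,b,c=110]: 0000  = hex 0
  rows 28-31 [a,b,c=111]: 1111  = hex F
Output column (row 0 .. row 31) = 00001111111111001111001100001111
Output column grouped in 4s = 0000 1111 1111 1100 1111 0011 0000 1111 = 0x0FFCF30F
Convert to decimal digit by digit (value = value*16 + digit):
  0 -> 0
  0*16 + 15 (F) = 15
  15*16 + 15 (F) = 255
  255*16 + 12 (C) = 4092
  4092*16 + 15 (F) = 65487
  65487*16 + 3 = 1047795
  1047795*16 + 0 = 16764720
  16764720*16 + 15 (F) = 268235535
Decimal = 268235535

268235535


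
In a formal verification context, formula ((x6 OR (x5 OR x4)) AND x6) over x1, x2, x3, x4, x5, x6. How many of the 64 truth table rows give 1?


Formula: ((x6 OR (x5 OR x4)) AND x6) over 6 vars (64 rows)
Evaluate each row (x1, x2, x3, x4, x5, x6 as bits, MSB first):
  row 0 [000000]: ((0 OR (0 OR 0)) AND 0) -> 0
  row 1 [000001]: ((1 OR (0 OR 0)) AND 1) -> 1
  row 2 [000010]: ((0 OR (1 OR 0)) AND 0) -> 0
  row 3 [000011]: ((1 OR (1 OR 0)) AND 1) -> 1
  row 4 [000100]: ((0 OR (0 OR 1)) AND 0) -> 0
  (every remaining row is evaluated the same way; all 64 results are listed next)
Full result column, 8 rows per line (x1,x2,x3 fixed per line; x4,x5,x6 runs 000..111 left to right):
  rows 0-7 [x1,x2,x3=000]: 01010101  (ones: 4)
  rows 8-15 [x1,x2,x3=001]: 01010101  (ones: 4)
  rows 16-23 [x1,x2,x3=010]: 01010101  (ones: 4)
  rows 24-31 [x1,x2,x3=011]: 01010101  (ones: 4)
  rows 32-39 [x1,x2,x3=100]: 01010101  (ones: 4)
  rows 40-47 [x1,x2,x3=101]: 01010101  (ones: 4)
  rows 48-55 [x1,x2,x3=110]: 01010101  (ones: 4)
  rows 56-63 [x1,x2,x3=111]: 01010101  (ones: 4)
Count of 1-rows = 4+4+4+4+4+4+4+4 = 32

32


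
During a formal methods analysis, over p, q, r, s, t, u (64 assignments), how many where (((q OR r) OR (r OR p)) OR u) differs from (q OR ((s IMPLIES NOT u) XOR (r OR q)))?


F1 = (((q OR r) OR (r OR p)) OR u)
F2 = (q OR ((s IMPLIES NOT u) XOR (r OR q)))
Evaluate both on each of 64 rows (bits = p,q,r,s,t,u):
  row 0 [000000]: F1=0 F2=1 (differ) -> 1
  row 1 [000001]: F1=1 F2=1 -> 0
  row 2 [000010]: F1=0 F2=1 (differ) -> 1
  row 3 [000011]: F1=1 F2=1 -> 0
  row 4 [000100]: F1=0 F2=1 (differ) -> 1
  (every remaining row is evaluated the same way; all 64 results are listed next)
Full result column, 8 rows per line (p,q,r fixed per line; s,t,u runs 000..111 left to right):
  rows 0-7 [p,q,r=000]: 10101111  (ones: 6)
  rows 8-15 [p,q,r=001]: 11111010  (ones: 6)
  rows 16-23 [p,q,r=010]: 00000000  (ones: 0)
  rows 24-31 [p,q,r=011]: 00000000  (ones: 0)
  rows 32-39 [p,q,r=100]: 00000101  (ones: 2)
  rows 40-47 [p,q,r=101]: 11111010  (ones: 6)
  rows 48-55 [p,q,r=110]: 00000000  (ones: 0)
  rows 56-63 [p,q,r=111]: 00000000  (ones: 0)
Disagreements = 6+6+0+0+2+6+0+0 = 20

20


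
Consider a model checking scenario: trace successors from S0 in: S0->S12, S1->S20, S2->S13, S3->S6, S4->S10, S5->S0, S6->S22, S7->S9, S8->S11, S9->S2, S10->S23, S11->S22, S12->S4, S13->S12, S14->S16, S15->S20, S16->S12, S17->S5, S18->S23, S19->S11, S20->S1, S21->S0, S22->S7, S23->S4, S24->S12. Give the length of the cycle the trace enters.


Trace from S0 until a state repeats:
  S0 -> S12 -> S4 -> S10 -> S23 -> S4
S4 first seen at step 2, revisited at step 5.
Cycle length = 5 - 2 = 3

3


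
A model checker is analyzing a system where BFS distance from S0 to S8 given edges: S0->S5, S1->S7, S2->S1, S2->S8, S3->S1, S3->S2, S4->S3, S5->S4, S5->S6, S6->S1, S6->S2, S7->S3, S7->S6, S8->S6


BFS layer-by-layer from S0:
  dist 0: {S0}
  dist 1: {S5}
  dist 2: {S4, S6}
  dist 3: {S1, S2, S3}
  dist 4: {S7, S8}
  -> S8 reached at distance 4
Shortest path length = 4

4


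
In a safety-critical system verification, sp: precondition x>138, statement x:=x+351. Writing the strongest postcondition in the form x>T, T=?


Formula: sp(P, x:=E) = exists old_x. (x = E[old_x/x]) AND P[old_x/x] (old_x is the value of x before the assignment; eliminate old_x by solving x = E[old_x/x] for old_x)
Step 1: Precondition P: x>138, i.e. old_x > 138
Step 2: Assignment gives x = old_x + 351, so old_x = x - 351
Step 3: Substitute into P: x - 351 > 138
Step 4: Simplify: x > 138+351 = 489

489


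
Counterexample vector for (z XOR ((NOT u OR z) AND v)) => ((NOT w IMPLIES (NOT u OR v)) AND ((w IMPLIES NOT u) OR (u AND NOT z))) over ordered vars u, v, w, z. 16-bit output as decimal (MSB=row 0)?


F1 = (z XOR ((NOT u OR z) AND v))
F2 = ((NOT w IMPLIES (NOT u OR v)) AND ((w IMPLIES NOT u) OR (u AND NOT z)))
Counterexample to F1=>F2 is where F1=1 and F2=0.
Evaluate each row (bits = u,v,w,z, MSB first):
  row 0 [0000]: F1=0 F2=1 -> F1&~F2 -> 0
  row 1 [0001]: F1=1 F2=1 -> F1&~F2 -> 0
  row 2 [0010]: F1=0 F2=1 -> F1&~F2 -> 0
  row 3 [0011]: F1=1 F2=1 -> F1&~F2 -> 0
  row 4 [0100]: F1=1 F2=1 -> F1&~F2 -> 0
  row 5 [0101]: F1=0 F2=1 -> F1&~F2 -> 0
  row 6 [0110]: F1=1 F2=1 -> F1&~F2 -> 0
  row 7 [0111]: F1=0 F2=1 -> F1&~F2 -> 0
  row 8 [1000]: F1=0 F2=0 -> F1&~F2 -> 0
  row 9 [1001]: F1=1 F2=0 -> F1&~F2 -> 1
  row 10 [1010]: F1=0 F2=1 -> F1&~F2 -> 0
  row 11 [1011]: F1=1 F2=0 -> F1&~F2 -> 1
  row 12 [1100]: F1=0 F2=1 -> F1&~F2 -> 0
  row 13 [1101]: F1=0 F2=1 -> F1&~F2 -> 0
  row 14 [1110]: F1=0 F2=1 -> F1&~F2 -> 0
  row 15 [1111]: F1=0 F2=0 -> F1&~F2 -> 0
Full result column, 4 rows per line (u,v fixed per line; w,z runs 00..11 left to right):
  rows 0-3 [u,v=00]: 0000  = hex 0
  rows 4-7 [u,v=01]: 0000  = hex 0
  rows 8-11 [u,v=10]: 0101  = hex 5
  rows 12-15 [u,v=11]: 0000  = hex 0
Counterexample vector (row 0 .. row 15) = 0000000001010000
Output column grouped in 4s = 0000 0000 0101 0000 = 0x0050
Convert to decimal digit by digit (value = value*16 + digit):
  0 -> 0
  0*16 + 0 = 0
  0*16 + 5 = 5
  5*16 + 0 = 80
Decimal = 80

80


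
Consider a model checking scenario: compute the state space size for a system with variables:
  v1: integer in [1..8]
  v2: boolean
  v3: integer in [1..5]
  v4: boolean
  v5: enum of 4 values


State space = product of domain sizes of all variables.
Domain sizes:
  v1 (integer in [1..8]): 8
  v2 (boolean): 2
  v3 (integer in [1..5]): 5
  v4 (boolean): 2
  v5 (enum of 4 values): 4
Product = 8 * 2 * 5 * 2 * 4 = 640

640


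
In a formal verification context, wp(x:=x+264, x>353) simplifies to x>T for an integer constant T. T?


Formula: wp(x:=E, P) = P[E/x] (substitute E for x in postcondition)
Step 1: Postcondition: x>353
Step 2: Substitute x+264 for x: x+264>353
Step 3: Solve for x: x > 353-264 = 89

89


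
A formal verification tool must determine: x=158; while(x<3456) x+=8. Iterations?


Step 1: x goes from 158 toward 3456 by 8; the body runs while x<3456, so iterations = ceil((bound-start)/step)
Step 2: Distance=3298
Step 3: ceil(3298/8)=413

413


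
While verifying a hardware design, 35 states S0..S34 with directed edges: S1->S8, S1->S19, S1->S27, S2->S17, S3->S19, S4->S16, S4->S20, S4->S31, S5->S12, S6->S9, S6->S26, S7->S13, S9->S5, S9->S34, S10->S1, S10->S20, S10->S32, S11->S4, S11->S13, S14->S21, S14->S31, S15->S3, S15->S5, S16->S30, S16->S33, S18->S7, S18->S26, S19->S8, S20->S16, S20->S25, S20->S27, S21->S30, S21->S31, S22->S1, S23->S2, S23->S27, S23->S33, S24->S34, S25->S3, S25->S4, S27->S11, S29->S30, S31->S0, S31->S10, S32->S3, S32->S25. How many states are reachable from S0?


BFS from S0:
  layer 0: {S0}
Reachable set: {S0}
Count = 1

1


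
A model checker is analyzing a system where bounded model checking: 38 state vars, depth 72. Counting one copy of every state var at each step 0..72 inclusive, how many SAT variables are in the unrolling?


BMC unrolls to depth k, creating one copy of each state var for steps 0..k.
Step count = 72 + 1 = 73 (steps 0 through 72)
Vars per step = 38
Total = 38 * 73 = 2774

2774


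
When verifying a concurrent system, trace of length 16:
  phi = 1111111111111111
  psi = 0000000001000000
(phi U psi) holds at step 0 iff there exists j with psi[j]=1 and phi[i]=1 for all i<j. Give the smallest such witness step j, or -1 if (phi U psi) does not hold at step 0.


(phi U psi) at 0: need smallest j with psi[j]=1 and phi[i]=1 for all i in [0,j).
Scan from step 0:
  step 0: phi=1, psi=0 -> continue
  step 1: phi=1, psi=0 -> continue
  step 2: phi=1, psi=0 -> continue
  step 3: phi=1, psi=0 -> continue
  step 9: psi=1 and phi held for [0,9) -> witness found
Witness step = 9

9


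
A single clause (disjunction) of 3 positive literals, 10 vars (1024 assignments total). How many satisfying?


Step 1: Total=2^10=1024
Step 2: Unsat when all 3 false: 2^7=128
Step 3: Sat=1024-128=896

896


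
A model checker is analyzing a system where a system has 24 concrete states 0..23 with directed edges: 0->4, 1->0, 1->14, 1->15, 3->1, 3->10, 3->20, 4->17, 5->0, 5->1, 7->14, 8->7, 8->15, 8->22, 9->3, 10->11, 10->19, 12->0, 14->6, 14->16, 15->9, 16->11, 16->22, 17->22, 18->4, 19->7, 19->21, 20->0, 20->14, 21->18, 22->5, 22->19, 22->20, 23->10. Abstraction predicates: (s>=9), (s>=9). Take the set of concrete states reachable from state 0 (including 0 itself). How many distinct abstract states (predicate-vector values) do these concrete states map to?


BFS from 0:
Concrete reachable: {0, 1, 3, 4, 5, 6, 7, 9, 10, 11, 14, 15, 16, 17, 18, 19, 20, 21, 22}
Abstract via predicates (s>=9), (s>=9):
  (0,0) <- {0, 1, 3, 4, 5, 6, 7}
  (1,1) <- {9, 10, 11, 14, 15, 16, 17, 18, 19, 20, 21, 22}
Distinct abstract states = 2

2


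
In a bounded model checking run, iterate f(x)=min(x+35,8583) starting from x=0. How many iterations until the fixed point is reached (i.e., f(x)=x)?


Step 1: x=0, cap=8583, increment=35
Step 2: x grows by 35 each step until capped at 8583; fixed point is x=8583
Step 3: iterations = ceil(8583/35) = 246

246


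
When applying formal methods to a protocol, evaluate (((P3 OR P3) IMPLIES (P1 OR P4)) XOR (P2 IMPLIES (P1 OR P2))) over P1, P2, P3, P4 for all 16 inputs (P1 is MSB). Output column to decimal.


Formula: (((P3 OR P3) IMPLIES (P1 OR P4)) XOR (P2 IMPLIES (P1 OR P2))) over P1, P2, P3, P4 (16 rows)
Evaluate each row (bits = P1,P2,P3,P4, MSB first):
  row 0 [0000]: (((0 OR 0) IMPLIES (0 OR 0)) XOR (0 IMPLIES (0 OR 0))) -> 0
  row 1 [0001]: (((0 OR 0) IMPLIES (0 OR 1)) XOR (0 IMPLIES (0 OR 0))) -> 0
  row 2 [0010]: (((1 OR 1) IMPLIES (0 OR 0)) XOR (0 IMPLIES (0 OR 0))) -> 1
  row 3 [0011]: (((1 OR 1) IMPLIES (0 OR 1)) XOR (0 IMPLIES (0 OR 0))) -> 0
  row 4 [0100]: (((0 OR 0) IMPLIES (0 OR 0)) XOR (1 IMPLIES (0 OR 1))) -> 0
  row 5 [0101]: (((0 OR 0) IMPLIES (0 OR 1)) XOR (1 IMPLIES (0 OR 1))) -> 0
  row 6 [0110]: (((1 OR 1) IMPLIES (0 OR 0)) XOR (1 IMPLIES (0 OR 1))) -> 1
  row 7 [0111]: (((1 OR 1) IMPLIES (0 OR 1)) XOR (1 IMPLIES (0 OR 1))) -> 0
  row 8 [1000]: (((0 OR 0) IMPLIES (1 OR 0)) XOR (0 IMPLIES (1 OR 0))) -> 0
  row 9 [1001]: (((0 OR 0) IMPLIES (1 OR 1)) XOR (0 IMPLIES (1 OR 0))) -> 0
  row 10 [1010]: (((1 OR 1) IMPLIES (1 OR 0)) XOR (0 IMPLIES (1 OR 0))) -> 0
  row 11 [1011]: (((1 OR 1) IMPLIES (1 OR 1)) XOR (0 IMPLIES (1 OR 0))) -> 0
  row 12 [1100]: (((0 OR 0) IMPLIES (1 OR 0)) XOR (1 IMPLIES (1 OR 1))) -> 0
  row 13 [1101]: (((0 OR 0) IMPLIES (1 OR 1)) XOR (1 IMPLIES (1 OR 1))) -> 0
  row 14 [1110]: (((1 OR 1) IMPLIES (1 OR 0)) XOR (1 IMPLIES (1 OR 1))) -> 0
  row 15 [1111]: (((1 OR 1) IMPLIES (1 OR 1)) XOR (1 IMPLIES (1 OR 1))) -> 0
Full result column, 4 rows per line (P1,P2 fixed per line; P3,P4 runs 00..11 left to right):
  rows 0-3 [P1,P2=00]: 0010  = hex 2
  rows 4-7 [P1,P2=01]: 0010  = hex 2
  rows 8-11 [P1,P2=10]: 0000  = hex 0
  rows 12-15 [P1,P2=11]: 0000  = hex 0
Output column (row 0 .. row 15) = 0010001000000000
Output column grouped in 4s = 0010 0010 0000 0000 = 0x2200
Convert to decimal digit by digit (value = value*16 + digit):
  2 -> 2
  2*16 + 2 = 34
  34*16 + 0 = 544
  544*16 + 0 = 8704
Decimal = 8704

8704


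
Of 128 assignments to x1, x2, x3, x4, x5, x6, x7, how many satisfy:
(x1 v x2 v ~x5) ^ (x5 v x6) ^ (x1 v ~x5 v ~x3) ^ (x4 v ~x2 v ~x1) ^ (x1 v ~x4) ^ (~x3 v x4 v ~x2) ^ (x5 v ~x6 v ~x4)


CNF with 7 clauses over 7 vars (128 assignments).
An assignment satisfies CNF iff every clause has >=1 true literal.
Check each row (bits = x1,x2,x3,x4,x5,x6,x7; clause T/F shown):
  row 0 [0000000]: clauses=TFTTTTT -> 0
  row 1 [0000001]: clauses=TFTTTTT -> 0
  row 2 [0000010]: clauses=TTTTTTT -> 1
  row 3 [0000011]: clauses=TTTTTTT -> 1
  row 4 [0000100]: clauses=FTTTTTT -> 0
  (every remaining row is evaluated the same way; all 128 results are listed next)
Full result column, 8 rows per line (x1,x2,x3,x4 fixed per line; x5,x6,x7 runs 000..111 left to right):
  rows 0-7 [x1,x2,x3,x4=0000]: 00110000  (ones: 2)
  rows 8-15 [x1,x2,x3,x4=0001]: 00000000  (ones: 0)
  rows 16-23 [x1,x2,x3,x4=0010]: 00110000  (ones: 2)
  rows 24-31 [x1,x2,x3,x4=0011]: 00000000  (ones: 0)
  rows 32-39 [x1,x2,x3,x4=0100]: 00111111  (ones: 6)
  rows 40-47 [x1,x2,x3,x4=0101]: 00000000  (ones: 0)
  rows 48-55 [x1,x2,x3,x4=0110]: 00000000  (ones: 0)
  rows 56-63 [x1,x2,x3,x4=0111]: 00000000  (ones: 0)
  rows 64-71 [x1,x2,x3,x4=1000]: 00111111  (ones: 6)
  rows 72-79 [x1,x2,x3,x4=1001]: 00001111  (ones: 4)
  rows 80-87 [x1,x2,x3,x4=1010]: 00111111  (ones: 6)
  rows 88-95 [x1,x2,x3,x4=1011]: 00001111  (ones: 4)
  rows 96-103 [x1,x2,x3,x4=1100]: 00000000  (ones: 0)
  rows 104-111 [x1,x2,x3,x4=1101]: 00001111  (ones: 4)
  rows 112-119 [x1,x2,x3,x4=1110]: 00000000  (ones: 0)
  rows 120-127 [x1,x2,x3,x4=1111]: 00001111  (ones: 4)
Satisfying assignments = 2+0+2+0+6+0+0+0+6+4+6+4+0+4+0+4 = 38

38


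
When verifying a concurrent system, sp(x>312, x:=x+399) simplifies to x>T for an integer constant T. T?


Formula: sp(P, x:=E) = exists old_x. (x = E[old_x/x]) AND P[old_x/x] (old_x is the value of x before the assignment; eliminate old_x by solving x = E[old_x/x] for old_x)
Step 1: Precondition P: x>312, i.e. old_x > 312
Step 2: Assignment gives x = old_x + 399, so old_x = x - 399
Step 3: Substitute into P: x - 399 > 312
Step 4: Simplify: x > 312+399 = 711

711


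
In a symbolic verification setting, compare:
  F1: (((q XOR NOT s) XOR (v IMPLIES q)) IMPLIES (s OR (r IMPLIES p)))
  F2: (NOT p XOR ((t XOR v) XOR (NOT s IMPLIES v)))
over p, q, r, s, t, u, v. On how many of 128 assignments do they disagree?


F1 = (((q XOR NOT s) XOR (v IMPLIES q)) IMPLIES (s OR (r IMPLIES p)))
F2 = (NOT p XOR ((t XOR v) XOR (NOT s IMPLIES v)))
Evaluate both on each of 128 rows (bits = p,q,r,s,t,u,v):
  row 0 [0000000]: F1=1 F2=1 -> 0
  row 1 [0000001]: F1=1 F2=1 -> 0
  row 2 [0000010]: F1=1 F2=1 -> 0
  row 3 [0000011]: F1=1 F2=1 -> 0
  row 4 [0000100]: F1=1 F2=0 (differ) -> 1
  (every remaining row is evaluated the same way; all 128 results are listed next)
Full result column, 8 rows per line (p,q,r,s fixed per line; t,u,v runs 000..111 left to right):
  rows 0-7 [p,q,r,s=0000]: 00001111  (ones: 4)
  rows 8-15 [p,q,r,s=0001]: 10100101  (ones: 4)
  rows 16-23 [p,q,r,s=0010]: 01011010  (ones: 4)
  rows 24-31 [p,q,r,s=0011]: 10100101  (ones: 4)
  rows 32-39 [p,q,r,s=0100]: 00001111  (ones: 4)
  rows 40-47 [p,q,r,s=0101]: 10100101  (ones: 4)
  rows 48-55 [p,q,r,s=0110]: 11110000  (ones: 4)
  rows 56-63 [p,q,r,s=0111]: 10100101  (ones: 4)
  rows 64-71 [p,q,r,s=1000]: 11110000  (ones: 4)
  rows 72-79 [p,q,r,s=1001]: 01011010  (ones: 4)
  rows 80-87 [p,q,r,s=1010]: 11110000  (ones: 4)
  rows 88-95 [p,q,r,s=1011]: 01011010  (ones: 4)
  rows 96-103 [p,q,r,s=1100]: 11110000  (ones: 4)
  rows 104-111 [p,q,r,s=1101]: 01011010  (ones: 4)
  rows 112-119 [p,q,r,s=1110]: 11110000  (ones: 4)
  rows 120-127 [p,q,r,s=1111]: 01011010  (ones: 4)
Disagreements = 4+4+4+4+4+4+4+4+4+4+4+4+4+4+4+4 = 64

64


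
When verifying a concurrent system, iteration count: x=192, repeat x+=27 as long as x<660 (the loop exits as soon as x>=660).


Step 1: x goes from 192 toward 660 by 27; the body runs while x<660, so iterations = ceil((bound-start)/step)
Step 2: Distance=468
Step 3: ceil(468/27)=18

18


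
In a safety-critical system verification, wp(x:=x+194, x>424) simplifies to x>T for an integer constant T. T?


Formula: wp(x:=E, P) = P[E/x] (substitute E for x in postcondition)
Step 1: Postcondition: x>424
Step 2: Substitute x+194 for x: x+194>424
Step 3: Solve for x: x > 424-194 = 230

230


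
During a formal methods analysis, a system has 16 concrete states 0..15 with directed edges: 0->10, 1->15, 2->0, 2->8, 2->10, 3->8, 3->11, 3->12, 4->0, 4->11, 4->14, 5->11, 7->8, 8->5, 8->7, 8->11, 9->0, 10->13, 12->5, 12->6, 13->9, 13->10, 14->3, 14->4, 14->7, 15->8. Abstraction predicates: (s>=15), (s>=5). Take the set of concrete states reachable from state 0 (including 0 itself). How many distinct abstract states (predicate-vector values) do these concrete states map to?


BFS from 0:
Concrete reachable: {0, 9, 10, 13}
Abstract via predicates (s>=15), (s>=5):
  (0,0) <- {0}
  (0,1) <- {9, 10, 13}
Distinct abstract states = 2

2


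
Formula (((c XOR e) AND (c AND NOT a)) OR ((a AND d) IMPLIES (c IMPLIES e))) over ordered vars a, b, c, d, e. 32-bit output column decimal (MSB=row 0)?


Formula: (((c XOR e) AND (c AND NOT a)) OR ((a AND d) IMPLIES (c IMPLIES e))) over a, b, c, d, e (32 rows)
Evaluate each row (bits = a,b,c,d,e, MSB first):
  row 0 [00000]: (((0 XOR 0) AND (0 AND NOT 0)) OR ((0 AND 0) IMPLIES (0 IMPLIES 0))) -> 1
  row 1 [00001]: (((0 XOR 1) AND (0 AND NOT 0)) OR ((0 AND 0) IMPLIES (0 IMPLIES 1))) -> 1
  row 2 [00010]: (((0 XOR 0) AND (0 AND NOT 0)) OR ((0 AND 1) IMPLIES (0 IMPLIES 0))) -> 1
  row 3 [00011]: (((0 XOR 1) AND (0 AND NOT 0)) OR ((0 AND 1) IMPLIES (0 IMPLIES 1))) -> 1
  row 4 [00100]: (((1 XOR 0) AND (1 AND NOT 0)) OR ((0 AND 0) IMPLIES (1 IMPLIES 0))) -> 1
  row 5 [00101]: (((1 XOR 1) AND (1 AND NOT 0)) OR ((0 AND 0) IMPLIES (1 IMPLIES 1))) -> 1
  row 6 [00110]: (((1 XOR 0) AND (1 AND NOT 0)) OR ((0 AND 1) IMPLIES (1 IMPLIES 0))) -> 1
  row 7 [00111]: (((1 XOR 1) AND (1 AND NOT 0)) OR ((0 AND 1) IMPLIES (1 IMPLIES 1))) -> 1
  row 8 [01000]: (((0 XOR 0) AND (0 AND NOT 0)) OR ((0 AND 0) IMPLIES (0 IMPLIES 0))) -> 1
  row 9 [01001]: (((0 XOR 1) AND (0 AND NOT 0)) OR ((0 AND 0) IMPLIES (0 IMPLIES 1))) -> 1
  row 10 [01010]: (((0 XOR 0) AND (0 AND NOT 0)) OR ((0 AND 1) IMPLIES (0 IMPLIES 0))) -> 1
  row 11 [01011]: (((0 XOR 1) AND (0 AND NOT 0)) OR ((0 AND 1) IMPLIES (0 IMPLIES 1))) -> 1
  row 12 [01100]: (((1 XOR 0) AND (1 AND NOT 0)) OR ((0 AND 0) IMPLIES (1 IMPLIES 0))) -> 1
  row 13 [01101]: (((1 XOR 1) AND (1 AND NOT 0)) OR ((0 AND 0) IMPLIES (1 IMPLIES 1))) -> 1
  row 14 [01110]: (((1 XOR 0) AND (1 AND NOT 0)) OR ((0 AND 1) IMPLIES (1 IMPLIES 0))) -> 1
  row 15 [01111]: (((1 XOR 1) AND (1 AND NOT 0)) OR ((0 AND 1) IMPLIES (1 IMPLIES 1))) -> 1
  row 16 [10000]: (((0 XOR 0) AND (0 AND NOT 1)) OR ((1 AND 0) IMPLIES (0 IMPLIES 0))) -> 1
  row 17 [10001]: (((0 XOR 1) AND (0 AND NOT 1)) OR ((1 AND 0) IMPLIES (0 IMPLIES 1))) -> 1
  row 18 [10010]: (((0 XOR 0) AND (0 AND NOT 1)) OR ((1 AND 1) IMPLIES (0 IMPLIES 0))) -> 1
  row 19 [10011]: (((0 XOR 1) AND (0 AND NOT 1)) OR ((1 AND 1) IMPLIES (0 IMPLIES 1))) -> 1
  row 20 [10100]: (((1 XOR 0) AND (1 AND NOT 1)) OR ((1 AND 0) IMPLIES (1 IMPLIES 0))) -> 1
  row 21 [10101]: (((1 XOR 1) AND (1 AND NOT 1)) OR ((1 AND 0) IMPLIES (1 IMPLIES 1))) -> 1
  row 22 [10110]: (((1 XOR 0) AND (1 AND NOT 1)) OR ((1 AND 1) IMPLIES (1 IMPLIES 0))) -> 0
  row 23 [10111]: (((1 XOR 1) AND (1 AND NOT 1)) OR ((1 AND 1) IMPLIES (1 IMPLIES 1))) -> 1
  row 24 [11000]: (((0 XOR 0) AND (0 AND NOT 1)) OR ((1 AND 0) IMPLIES (0 IMPLIES 0))) -> 1
  row 25 [11001]: (((0 XOR 1) AND (0 AND NOT 1)) OR ((1 AND 0) IMPLIES (0 IMPLIES 1))) -> 1
  row 26 [11010]: (((0 XOR 0) AND (0 AND NOT 1)) OR ((1 AND 1) IMPLIES (0 IMPLIES 0))) -> 1
  row 27 [11011]: (((0 XOR 1) AND (0 AND NOT 1)) OR ((1 AND 1) IMPLIES (0 IMPLIES 1))) -> 1
  row 28 [11100]: (((1 XOR 0) AND (1 AND NOT 1)) OR ((1 AND 0) IMPLIES (1 IMPLIES 0))) -> 1
  row 29 [11101]: (((1 XOR 1) AND (1 AND NOT 1)) OR ((1 AND 0) IMPLIES (1 IMPLIES 1))) -> 1
  row 30 [11110]: (((1 XOR 0) AND (1 AND NOT 1)) OR ((1 AND 1) IMPLIES (1 IMPLIES 0))) -> 0
  row 31 [11111]: (((1 XOR 1) AND (1 AND NOT 1)) OR ((1 AND 1) IMPLIES (1 IMPLIES 1))) -> 1
Full result column, 4 rows per line (a,b,c fixed per line; d,e runs 00..11 left to right):
  rows 0-3 [a,b,c=000]: 1111  = hex F
  rows 4-7 [a,b,c=001]: 1111  = hex F
  rows 8-11 [a,b,c=010]: 1111  = hex F
  rows 12-15 [a,b,c=011]: 1111  = hex F
  rows 16-19 [a,b,c=100]: 1111  = hex F
  rows 20-23 [a,b,c=101]: 1101  = hex D
  rows 24-27 [a,b,c=110]: 1111  = hex F
  rows 28-31 [a,b,c=111]: 1101  = hex D
Output column (row 0 .. row 31) = 11111111111111111111110111111101
Output column grouped in 4s = 1111 1111 1111 1111 1111 1101 1111 1101 = 0xFFFFFDFD
Convert to decimal digit by digit (value = value*16 + digit):
  F -> 15
  15*16 + 15 (F) = 255
  255*16 + 15 (F) = 4095
  4095*16 + 15 (F) = 65535
  65535*16 + 15 (F) = 1048575
  1048575*16 + 13 (D) = 16777213
  16777213*16 + 15 (F) = 268435423
  268435423*16 + 13 (D) = 4294966781
Decimal = 4294966781

4294966781
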